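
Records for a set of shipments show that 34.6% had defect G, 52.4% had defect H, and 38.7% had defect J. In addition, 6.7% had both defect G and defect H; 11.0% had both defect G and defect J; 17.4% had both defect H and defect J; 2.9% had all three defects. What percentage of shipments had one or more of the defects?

93.5%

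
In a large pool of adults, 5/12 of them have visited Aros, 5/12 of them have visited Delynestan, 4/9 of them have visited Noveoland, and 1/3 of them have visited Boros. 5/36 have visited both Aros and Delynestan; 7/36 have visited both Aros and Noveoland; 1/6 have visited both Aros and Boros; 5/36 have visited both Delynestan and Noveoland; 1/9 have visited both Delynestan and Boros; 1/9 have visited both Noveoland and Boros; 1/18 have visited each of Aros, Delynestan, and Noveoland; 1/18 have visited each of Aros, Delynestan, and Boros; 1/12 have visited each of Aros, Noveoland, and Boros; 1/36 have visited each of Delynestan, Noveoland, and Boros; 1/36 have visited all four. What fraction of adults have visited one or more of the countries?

17/18

By inclusion–exclusion:
P(at least one) = 5/12 + 5/12 + 4/9 + 1/3 − 5/36 − 7/36 − 1/6 − 5/36 − 1/9 − 1/9 + 1/18 + 1/18 + 1/12 + 1/36 − 1/36 = 17/18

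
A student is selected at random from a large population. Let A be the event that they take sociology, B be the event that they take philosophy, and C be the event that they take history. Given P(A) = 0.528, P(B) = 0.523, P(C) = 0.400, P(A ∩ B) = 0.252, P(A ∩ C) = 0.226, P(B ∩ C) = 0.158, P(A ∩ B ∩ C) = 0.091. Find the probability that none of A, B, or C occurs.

P(A ∪ B ∪ C) = 0.528 + 0.523 + 0.400 − 0.252 − 0.226 − 0.158 + 0.091 = 0.906
P(none) = 1 − 0.906 = 0.094

0.094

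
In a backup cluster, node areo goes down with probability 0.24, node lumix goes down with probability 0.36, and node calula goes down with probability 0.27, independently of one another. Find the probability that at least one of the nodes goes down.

P(none) = (1 − 0.24) × (1 − 0.36) × (1 − 0.27) = 0.76 × 0.64 × 0.73 = 0.355072
P(at least one) = 1 − 0.355072 = 0.644928

0.644928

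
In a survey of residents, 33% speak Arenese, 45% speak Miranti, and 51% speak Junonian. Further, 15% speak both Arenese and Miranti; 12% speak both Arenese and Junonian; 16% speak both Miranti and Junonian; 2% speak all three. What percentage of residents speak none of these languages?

12%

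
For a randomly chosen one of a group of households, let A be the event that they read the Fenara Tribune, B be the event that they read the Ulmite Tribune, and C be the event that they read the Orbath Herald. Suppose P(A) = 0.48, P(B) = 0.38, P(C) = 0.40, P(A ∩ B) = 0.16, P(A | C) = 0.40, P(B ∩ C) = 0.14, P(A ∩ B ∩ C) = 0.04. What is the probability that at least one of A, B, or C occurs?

0.84

P(A ∩ C) = P(C)·P(A|C) = 0.40 × 0.40 = 0.16
Apply inclusion-exclusion:
P(A ∪ B ∪ C) = 0.48 + 0.38 + 0.40 − 0.16 − 0.16 − 0.14 + 0.04 = 0.84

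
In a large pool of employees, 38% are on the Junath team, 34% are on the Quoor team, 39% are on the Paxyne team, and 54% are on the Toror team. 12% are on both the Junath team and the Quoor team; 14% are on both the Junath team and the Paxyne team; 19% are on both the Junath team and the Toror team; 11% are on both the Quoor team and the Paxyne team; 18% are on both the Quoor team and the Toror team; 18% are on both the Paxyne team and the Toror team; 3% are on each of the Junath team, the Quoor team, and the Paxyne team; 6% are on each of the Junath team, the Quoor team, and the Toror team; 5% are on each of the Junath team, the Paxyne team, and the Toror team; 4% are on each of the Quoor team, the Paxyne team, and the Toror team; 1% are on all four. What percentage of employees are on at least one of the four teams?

P(at least one) = 38 + 34 + 39 + 54 − 12 − 14 − 19 − 11 − 18 − 18 + 3 + 6 + 5 + 4 − 1 = 90%

90%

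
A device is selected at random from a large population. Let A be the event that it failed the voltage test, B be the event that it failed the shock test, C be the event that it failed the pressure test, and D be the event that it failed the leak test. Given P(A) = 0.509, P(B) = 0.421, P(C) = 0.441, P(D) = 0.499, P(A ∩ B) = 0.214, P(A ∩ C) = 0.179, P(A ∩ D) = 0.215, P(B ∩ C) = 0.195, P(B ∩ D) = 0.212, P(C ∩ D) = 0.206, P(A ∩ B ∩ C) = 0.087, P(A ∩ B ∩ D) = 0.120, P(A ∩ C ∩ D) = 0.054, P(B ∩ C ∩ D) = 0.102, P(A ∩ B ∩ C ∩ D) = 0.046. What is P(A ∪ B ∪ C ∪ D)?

Inclusion–exclusion gives
P(A ∪ B ∪ C ∪ D) = 0.509 + 0.421 + 0.441 + 0.499 − 0.214 − 0.179 − 0.215 − 0.195 − 0.212 − 0.206 + 0.087 + 0.120 + 0.054 + 0.102 − 0.046 = 0.966

0.966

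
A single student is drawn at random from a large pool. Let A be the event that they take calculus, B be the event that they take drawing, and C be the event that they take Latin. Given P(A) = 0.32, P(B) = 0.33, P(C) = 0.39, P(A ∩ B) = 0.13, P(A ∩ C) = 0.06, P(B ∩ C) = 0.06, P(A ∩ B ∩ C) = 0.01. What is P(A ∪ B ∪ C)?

0.80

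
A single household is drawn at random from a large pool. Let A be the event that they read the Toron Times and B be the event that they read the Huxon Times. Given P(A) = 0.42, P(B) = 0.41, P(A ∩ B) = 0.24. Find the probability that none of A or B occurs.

0.41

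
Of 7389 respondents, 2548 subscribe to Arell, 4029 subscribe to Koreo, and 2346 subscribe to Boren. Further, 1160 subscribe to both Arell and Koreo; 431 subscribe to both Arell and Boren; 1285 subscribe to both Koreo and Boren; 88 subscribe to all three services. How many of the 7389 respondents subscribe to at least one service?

Inclusion–exclusion gives
N(≥1) = 2548 + 4029 + 2346 − 1160 − 431 − 1285 + 88 = 6135

6135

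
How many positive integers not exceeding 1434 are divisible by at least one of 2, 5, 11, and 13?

Using inclusion–exclusion:
717 + 286 + 130 + 110 − 143 − 65 − 55 − 26 − 22 − 10 + 13 + 11 + 5 + 2 − 1 = 952

952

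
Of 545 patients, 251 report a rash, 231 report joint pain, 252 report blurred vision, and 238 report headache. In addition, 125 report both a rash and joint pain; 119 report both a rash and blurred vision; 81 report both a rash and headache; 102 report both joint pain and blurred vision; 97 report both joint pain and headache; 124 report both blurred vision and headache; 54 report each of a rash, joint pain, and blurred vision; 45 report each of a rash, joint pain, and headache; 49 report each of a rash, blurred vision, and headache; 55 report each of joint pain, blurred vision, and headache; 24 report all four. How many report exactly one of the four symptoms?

By inclusion–exclusion (exactly-one form):
|exactly one| = 251 + 231 + 252 + 238 − 2·125 − 2·119 − 2·81 − 2·102 − 2·97 − 2·124 + 3·54 + 3·45 + 3·49 + 3·55 − 4·24 = 189

189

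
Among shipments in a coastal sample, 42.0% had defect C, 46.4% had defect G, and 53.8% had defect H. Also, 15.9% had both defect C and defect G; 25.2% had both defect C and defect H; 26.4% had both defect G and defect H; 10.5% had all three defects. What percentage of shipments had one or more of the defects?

85.2%

By inclusion–exclusion:
P(union) = 42.0 + 46.4 + 53.8 − 15.9 − 25.2 − 26.4 + 10.5 = 85.2%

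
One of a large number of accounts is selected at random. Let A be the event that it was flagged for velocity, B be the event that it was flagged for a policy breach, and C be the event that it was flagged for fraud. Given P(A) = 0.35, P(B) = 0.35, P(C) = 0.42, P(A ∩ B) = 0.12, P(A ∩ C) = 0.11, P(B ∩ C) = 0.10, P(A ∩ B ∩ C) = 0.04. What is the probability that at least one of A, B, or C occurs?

0.83

P(A ∪ B ∪ C) = 0.35 + 0.35 + 0.42 − 0.12 − 0.11 − 0.10 + 0.04 = 0.83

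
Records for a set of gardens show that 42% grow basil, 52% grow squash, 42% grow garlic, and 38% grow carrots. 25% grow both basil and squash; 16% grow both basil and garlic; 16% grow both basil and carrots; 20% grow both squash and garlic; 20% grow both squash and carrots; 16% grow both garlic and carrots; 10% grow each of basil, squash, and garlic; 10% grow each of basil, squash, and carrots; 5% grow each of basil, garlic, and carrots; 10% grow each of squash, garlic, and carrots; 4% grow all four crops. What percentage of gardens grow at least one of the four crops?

92%

P(union) = 42 + 52 + 42 + 38 − 25 − 16 − 16 − 20 − 20 − 16 + 10 + 10 + 5 + 10 − 4 = 92%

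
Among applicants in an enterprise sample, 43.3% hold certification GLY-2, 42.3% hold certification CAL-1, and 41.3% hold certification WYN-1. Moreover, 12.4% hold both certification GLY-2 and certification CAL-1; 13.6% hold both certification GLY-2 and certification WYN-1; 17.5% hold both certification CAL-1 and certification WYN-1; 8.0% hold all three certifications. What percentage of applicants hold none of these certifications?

8.6%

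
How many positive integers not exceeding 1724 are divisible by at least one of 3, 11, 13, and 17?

815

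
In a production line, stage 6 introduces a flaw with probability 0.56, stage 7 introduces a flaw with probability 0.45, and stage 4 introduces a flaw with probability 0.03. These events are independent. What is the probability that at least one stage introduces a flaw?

0.76526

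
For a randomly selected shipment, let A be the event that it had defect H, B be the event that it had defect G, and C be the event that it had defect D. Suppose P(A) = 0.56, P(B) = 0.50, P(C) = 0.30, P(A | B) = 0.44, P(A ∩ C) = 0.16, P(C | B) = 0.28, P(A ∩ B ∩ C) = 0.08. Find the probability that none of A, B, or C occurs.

P(A ∩ B) = P(B)·P(A|B) = 0.50 × 0.44 = 0.22
P(B ∩ C) = P(B)·P(C|B) = 0.50 × 0.28 = 0.14
P(A ∪ B ∪ C) = 0.56 + 0.50 + 0.30 − 0.22 − 0.16 − 0.14 + 0.08 = 0.92
P(none) = 1 − 0.92 = 0.08

0.08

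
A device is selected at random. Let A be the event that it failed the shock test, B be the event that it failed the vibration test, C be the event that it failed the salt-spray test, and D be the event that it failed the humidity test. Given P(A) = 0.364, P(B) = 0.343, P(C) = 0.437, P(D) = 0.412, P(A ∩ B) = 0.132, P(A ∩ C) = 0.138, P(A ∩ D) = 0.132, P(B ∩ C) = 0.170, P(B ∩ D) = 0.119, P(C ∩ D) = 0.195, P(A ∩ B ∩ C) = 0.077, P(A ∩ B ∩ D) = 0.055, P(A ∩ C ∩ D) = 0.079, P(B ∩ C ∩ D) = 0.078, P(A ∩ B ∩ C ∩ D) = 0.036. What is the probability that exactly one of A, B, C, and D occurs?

0.507

P(exactly one) = 0.364 + 0.343 + 0.437 + 0.412 − 2·0.132 − 2·0.138 − 2·0.132 − 2·0.170 − 2·0.119 − 2·0.195 + 3·0.077 + 3·0.055 + 3·0.079 + 3·0.078 − 4·0.036 = 0.507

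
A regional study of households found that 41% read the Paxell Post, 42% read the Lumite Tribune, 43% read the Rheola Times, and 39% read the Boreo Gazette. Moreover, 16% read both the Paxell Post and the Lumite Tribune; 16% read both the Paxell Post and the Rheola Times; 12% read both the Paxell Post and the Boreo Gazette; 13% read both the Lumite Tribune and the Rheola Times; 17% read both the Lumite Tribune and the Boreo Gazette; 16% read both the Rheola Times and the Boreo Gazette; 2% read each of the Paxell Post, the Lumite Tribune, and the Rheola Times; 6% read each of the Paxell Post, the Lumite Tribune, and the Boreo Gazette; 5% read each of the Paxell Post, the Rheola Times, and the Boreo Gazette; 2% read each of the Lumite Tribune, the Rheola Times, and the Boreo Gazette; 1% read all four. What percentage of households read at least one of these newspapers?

89%

Using inclusion–exclusion:
P(union) = 41 + 42 + 43 + 39 − 16 − 16 − 12 − 13 − 17 − 16 + 2 + 6 + 5 + 2 − 1 = 89%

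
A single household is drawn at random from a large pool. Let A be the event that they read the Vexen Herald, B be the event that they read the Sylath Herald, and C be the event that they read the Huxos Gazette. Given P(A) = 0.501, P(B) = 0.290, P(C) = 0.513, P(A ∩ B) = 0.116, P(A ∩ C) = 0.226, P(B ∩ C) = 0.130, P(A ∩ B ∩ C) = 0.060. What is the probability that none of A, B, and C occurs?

0.108

P(A ∪ B ∪ C) = 0.501 + 0.290 + 0.513 − 0.116 − 0.226 − 0.130 + 0.060 = 0.892
P(none) = 1 − 0.892 = 0.108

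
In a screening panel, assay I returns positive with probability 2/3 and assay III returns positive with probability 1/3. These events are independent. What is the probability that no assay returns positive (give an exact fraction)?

2/9

Independence gives P(none) = ∏(1 − pᵢ).
P(none) = (1 − 2/3) × (1 − 1/3) = 1/3 × 2/3 = 2/9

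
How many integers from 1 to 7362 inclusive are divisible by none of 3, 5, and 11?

By inclusion-exclusion,
⌊7362/3⌋ + ⌊7362/5⌋ + ⌊7362/11⌋ − ⌊7362/15⌋ − ⌊7362/33⌋ − ⌊7362/55⌋ + ⌊7362/165⌋ = 2454 + 1472 + 669 − 490 − 223 − 133 + 44 = 3793
7362 − 3793 = 3569

3569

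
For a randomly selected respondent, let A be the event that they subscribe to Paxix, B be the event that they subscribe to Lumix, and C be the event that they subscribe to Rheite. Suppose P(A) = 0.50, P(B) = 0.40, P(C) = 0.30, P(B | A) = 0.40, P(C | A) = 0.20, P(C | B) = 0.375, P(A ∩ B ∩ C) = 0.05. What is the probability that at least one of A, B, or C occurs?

P(A ∩ B) = P(A)·P(B|A) = 0.50 × 0.40 = 0.20
P(A ∩ C) = P(A)·P(C|A) = 0.50 × 0.20 = 0.10
P(B ∩ C) = P(B)·P(C|B) = 0.40 × 0.375 = 0.15
P(A ∪ B ∪ C) = 0.50 + 0.40 + 0.30 − 0.20 − 0.10 − 0.15 + 0.05 = 0.80

0.80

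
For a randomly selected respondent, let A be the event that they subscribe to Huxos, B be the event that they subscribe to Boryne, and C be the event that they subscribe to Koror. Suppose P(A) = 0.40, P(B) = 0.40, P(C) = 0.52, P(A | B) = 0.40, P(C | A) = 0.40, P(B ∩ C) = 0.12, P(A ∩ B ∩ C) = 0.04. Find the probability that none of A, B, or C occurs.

0.08

P(A ∩ B) = P(B)·P(A|B) = 0.40 × 0.40 = 0.16
P(A ∩ C) = P(A)·P(C|A) = 0.40 × 0.40 = 0.16
By inclusion-exclusion,
P(A ∪ B ∪ C) = 0.40 + 0.40 + 0.52 − 0.16 − 0.16 − 0.12 + 0.04 = 0.92
P(none) = 1 − 0.92 = 0.08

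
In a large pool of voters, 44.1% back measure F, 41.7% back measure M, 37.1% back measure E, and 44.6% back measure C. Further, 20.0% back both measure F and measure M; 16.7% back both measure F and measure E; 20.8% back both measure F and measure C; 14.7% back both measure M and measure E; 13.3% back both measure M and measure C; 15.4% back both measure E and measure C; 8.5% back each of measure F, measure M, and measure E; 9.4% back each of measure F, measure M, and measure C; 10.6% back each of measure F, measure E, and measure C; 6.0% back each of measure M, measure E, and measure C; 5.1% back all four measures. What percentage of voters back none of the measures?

4.0%

P(≥1) = 44.1 + 41.7 + 37.1 + 44.6 − 20.0 − 16.7 − 20.8 − 14.7 − 13.3 − 15.4 + 8.5 + 9.4 + 10.6 + 6.0 − 5.1 = 96.0%
P(none) = 100% − 96.0% = 4.0%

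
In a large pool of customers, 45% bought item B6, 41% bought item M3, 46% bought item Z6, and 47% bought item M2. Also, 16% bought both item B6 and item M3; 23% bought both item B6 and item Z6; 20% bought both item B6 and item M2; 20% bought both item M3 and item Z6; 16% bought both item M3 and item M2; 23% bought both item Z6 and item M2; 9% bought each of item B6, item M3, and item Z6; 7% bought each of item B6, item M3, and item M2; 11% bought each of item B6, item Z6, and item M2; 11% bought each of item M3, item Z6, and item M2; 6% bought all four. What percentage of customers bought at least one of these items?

93%

Apply inclusion-exclusion:
P(at least one) = 45 + 41 + 46 + 47 − 16 − 23 − 20 − 20 − 16 − 23 + 9 + 7 + 11 + 11 − 6 = 93%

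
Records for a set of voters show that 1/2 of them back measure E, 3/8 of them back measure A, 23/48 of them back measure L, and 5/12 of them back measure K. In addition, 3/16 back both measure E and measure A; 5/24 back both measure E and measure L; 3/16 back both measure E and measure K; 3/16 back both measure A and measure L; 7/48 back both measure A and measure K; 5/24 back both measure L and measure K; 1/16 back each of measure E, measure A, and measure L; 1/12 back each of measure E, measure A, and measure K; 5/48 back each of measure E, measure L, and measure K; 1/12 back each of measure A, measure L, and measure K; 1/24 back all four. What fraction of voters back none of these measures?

1/16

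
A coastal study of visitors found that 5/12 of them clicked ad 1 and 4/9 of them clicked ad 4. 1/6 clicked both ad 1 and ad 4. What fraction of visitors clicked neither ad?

Inclusion–exclusion gives
P(at least one) = 5/12 + 4/9 − 1/6 = 25/36
P(none) = 1 − 25/36 = 11/36

11/36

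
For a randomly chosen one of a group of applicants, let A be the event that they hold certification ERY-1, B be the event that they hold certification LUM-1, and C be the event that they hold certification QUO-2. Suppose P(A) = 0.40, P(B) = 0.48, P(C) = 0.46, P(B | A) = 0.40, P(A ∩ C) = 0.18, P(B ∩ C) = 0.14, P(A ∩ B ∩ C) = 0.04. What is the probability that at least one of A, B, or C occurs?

0.90

P(A ∩ B) = P(A)·P(B|A) = 0.40 × 0.40 = 0.16
By inclusion-exclusion,
P(A ∪ B ∪ C) = 0.40 + 0.48 + 0.46 − 0.16 − 0.18 − 0.14 + 0.04 = 0.90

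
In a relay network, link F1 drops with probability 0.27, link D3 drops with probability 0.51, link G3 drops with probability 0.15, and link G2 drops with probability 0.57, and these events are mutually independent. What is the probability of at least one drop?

P(none) = (1 − 0.27) × (1 − 0.51) × (1 − 0.15) × (1 − 0.57) = 0.73 × 0.49 × 0.85 × 0.43 = 0.13073935
P(at least one) = 1 − 0.13073935 = 0.86926065

0.86926065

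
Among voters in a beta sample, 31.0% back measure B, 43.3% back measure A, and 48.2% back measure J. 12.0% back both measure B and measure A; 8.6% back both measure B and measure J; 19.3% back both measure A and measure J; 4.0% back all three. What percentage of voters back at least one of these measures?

By inclusion-exclusion,
P(at least one) = 31.0 + 43.3 + 48.2 − 12.0 − 8.6 − 19.3 + 4.0 = 86.6%

86.6%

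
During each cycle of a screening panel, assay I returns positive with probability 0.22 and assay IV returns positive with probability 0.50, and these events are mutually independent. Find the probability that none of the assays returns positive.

0.39

P(none) = (1 − 0.22) × (1 − 0.50) = 0.78 × 0.50 = 0.39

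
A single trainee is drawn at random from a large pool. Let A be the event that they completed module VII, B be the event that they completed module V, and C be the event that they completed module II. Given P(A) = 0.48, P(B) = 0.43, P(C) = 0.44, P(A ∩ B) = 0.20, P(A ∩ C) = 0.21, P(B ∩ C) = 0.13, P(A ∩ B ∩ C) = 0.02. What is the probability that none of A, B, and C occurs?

0.17

P(A ∪ B ∪ C) = 0.48 + 0.43 + 0.44 − 0.20 − 0.21 − 0.13 + 0.02 = 0.83
P(none) = 1 − 0.83 = 0.17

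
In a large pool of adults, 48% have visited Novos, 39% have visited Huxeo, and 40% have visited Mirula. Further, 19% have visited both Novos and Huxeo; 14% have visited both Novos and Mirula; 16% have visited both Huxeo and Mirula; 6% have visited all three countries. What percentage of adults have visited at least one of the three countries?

84%

Inclusion–exclusion gives
P(at least one) = 48 + 39 + 40 − 19 − 14 − 16 + 6 = 84%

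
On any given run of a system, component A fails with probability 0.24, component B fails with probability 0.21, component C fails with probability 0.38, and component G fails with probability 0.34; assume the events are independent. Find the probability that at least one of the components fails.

0.75431632

P(none) = (1 − 0.24) × (1 − 0.21) × (1 − 0.38) × (1 − 0.34) = 0.76 × 0.79 × 0.62 × 0.66 = 0.24568368
P(at least one) = 1 − 0.24568368 = 0.75431632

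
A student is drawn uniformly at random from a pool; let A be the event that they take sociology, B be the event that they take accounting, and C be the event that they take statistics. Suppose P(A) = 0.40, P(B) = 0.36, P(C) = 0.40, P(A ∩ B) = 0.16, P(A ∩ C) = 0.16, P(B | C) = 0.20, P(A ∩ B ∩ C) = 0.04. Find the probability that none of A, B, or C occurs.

0.20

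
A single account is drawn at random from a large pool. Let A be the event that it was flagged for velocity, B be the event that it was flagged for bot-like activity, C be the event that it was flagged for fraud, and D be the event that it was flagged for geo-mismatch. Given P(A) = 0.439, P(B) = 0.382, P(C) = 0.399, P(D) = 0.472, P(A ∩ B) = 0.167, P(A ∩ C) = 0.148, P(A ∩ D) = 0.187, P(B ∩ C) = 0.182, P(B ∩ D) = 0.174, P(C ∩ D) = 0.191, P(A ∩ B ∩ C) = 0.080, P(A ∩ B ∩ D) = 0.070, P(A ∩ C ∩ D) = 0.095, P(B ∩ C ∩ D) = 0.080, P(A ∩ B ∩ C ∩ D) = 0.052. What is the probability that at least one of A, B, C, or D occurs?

P(A ∪ B ∪ C ∪ D) = 0.439 + 0.382 + 0.399 + 0.472 − 0.167 − 0.148 − 0.187 − 0.182 − 0.174 − 0.191 + 0.080 + 0.070 + 0.095 + 0.080 − 0.052 = 0.916

0.916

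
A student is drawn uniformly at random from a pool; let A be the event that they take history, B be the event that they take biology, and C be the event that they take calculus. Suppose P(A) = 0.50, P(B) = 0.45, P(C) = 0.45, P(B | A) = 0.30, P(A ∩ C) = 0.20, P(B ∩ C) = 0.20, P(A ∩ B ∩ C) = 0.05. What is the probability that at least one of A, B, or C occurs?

P(A ∩ B) = P(A)·P(B|A) = 0.50 × 0.30 = 0.15
Apply inclusion-exclusion:
P(A ∪ B ∪ C) = 0.50 + 0.45 + 0.45 − 0.15 − 0.20 − 0.20 + 0.05 = 0.90

0.90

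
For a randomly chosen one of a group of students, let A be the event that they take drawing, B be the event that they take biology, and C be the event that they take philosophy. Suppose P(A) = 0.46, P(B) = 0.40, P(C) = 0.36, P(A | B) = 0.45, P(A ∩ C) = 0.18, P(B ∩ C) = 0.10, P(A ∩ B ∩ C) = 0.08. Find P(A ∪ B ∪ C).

0.84

P(A ∩ B) = P(B)·P(A|B) = 0.40 × 0.45 = 0.18
Apply inclusion-exclusion:
P(A ∪ B ∪ C) = 0.46 + 0.40 + 0.36 − 0.18 − 0.18 − 0.10 + 0.08 = 0.84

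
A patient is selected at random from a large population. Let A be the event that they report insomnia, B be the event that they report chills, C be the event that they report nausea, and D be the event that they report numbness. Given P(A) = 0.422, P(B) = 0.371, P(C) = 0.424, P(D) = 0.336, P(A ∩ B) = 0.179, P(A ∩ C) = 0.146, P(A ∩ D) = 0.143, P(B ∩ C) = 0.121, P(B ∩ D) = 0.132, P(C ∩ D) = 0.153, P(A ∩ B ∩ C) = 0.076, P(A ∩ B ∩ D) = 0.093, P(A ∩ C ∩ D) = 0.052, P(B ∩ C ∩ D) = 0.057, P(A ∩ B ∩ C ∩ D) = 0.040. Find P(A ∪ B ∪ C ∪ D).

Inclusion–exclusion gives
P(A ∪ B ∪ C ∪ D) = 0.422 + 0.371 + 0.424 + 0.336 − 0.179 − 0.146 − 0.143 − 0.121 − 0.132 − 0.153 + 0.076 + 0.093 + 0.052 + 0.057 − 0.040 = 0.917

0.917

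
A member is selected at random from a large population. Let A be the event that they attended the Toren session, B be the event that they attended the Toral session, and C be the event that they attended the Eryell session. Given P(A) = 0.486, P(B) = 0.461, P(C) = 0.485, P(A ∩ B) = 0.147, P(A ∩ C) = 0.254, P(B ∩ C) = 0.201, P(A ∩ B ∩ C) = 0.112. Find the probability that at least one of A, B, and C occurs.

P(A ∪ B ∪ C) = 0.486 + 0.461 + 0.485 − 0.147 − 0.254 − 0.201 + 0.112 = 0.942

0.942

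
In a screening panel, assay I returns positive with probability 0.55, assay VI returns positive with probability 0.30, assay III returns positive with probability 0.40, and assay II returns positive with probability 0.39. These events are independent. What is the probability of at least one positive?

Since the events are independent, P(none) is the product of the individual non-occurrence probabilities.
P(none) = (1 − 0.55) × (1 − 0.30) × (1 − 0.40) × (1 − 0.39) = 0.45 × 0.70 × 0.60 × 0.61 = 0.11529
P(at least one) = 1 − 0.11529 = 0.88471

0.88471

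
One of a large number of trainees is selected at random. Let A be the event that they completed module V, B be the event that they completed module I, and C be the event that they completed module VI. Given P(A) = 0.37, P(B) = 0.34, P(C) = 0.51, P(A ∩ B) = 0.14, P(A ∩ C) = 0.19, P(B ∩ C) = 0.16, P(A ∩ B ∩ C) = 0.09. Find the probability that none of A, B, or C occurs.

P(A ∪ B ∪ C) = 0.37 + 0.34 + 0.51 − 0.14 − 0.19 − 0.16 + 0.09 = 0.82
P(none) = 1 − 0.82 = 0.18

0.18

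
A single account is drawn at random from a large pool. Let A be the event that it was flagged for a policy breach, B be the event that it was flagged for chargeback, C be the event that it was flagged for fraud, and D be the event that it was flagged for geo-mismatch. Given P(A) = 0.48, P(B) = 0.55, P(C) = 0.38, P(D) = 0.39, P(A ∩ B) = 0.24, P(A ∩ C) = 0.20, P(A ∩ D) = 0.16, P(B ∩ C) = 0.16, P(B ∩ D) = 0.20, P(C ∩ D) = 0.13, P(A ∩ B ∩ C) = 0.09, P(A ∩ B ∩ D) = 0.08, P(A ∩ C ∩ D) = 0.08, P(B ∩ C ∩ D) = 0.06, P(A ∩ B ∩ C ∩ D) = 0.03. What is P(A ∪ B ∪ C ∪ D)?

By inclusion-exclusion,
P(A ∪ B ∪ C ∪ D) = 0.48 + 0.55 + 0.38 + 0.39 − 0.24 − 0.20 − 0.16 − 0.16 − 0.20 − 0.13 + 0.09 + 0.08 + 0.08 + 0.06 − 0.03 = 0.99

0.99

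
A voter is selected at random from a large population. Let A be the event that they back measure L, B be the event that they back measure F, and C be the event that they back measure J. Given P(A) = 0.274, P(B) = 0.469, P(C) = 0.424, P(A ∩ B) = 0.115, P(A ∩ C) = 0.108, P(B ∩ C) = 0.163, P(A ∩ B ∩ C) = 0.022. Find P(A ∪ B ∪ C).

0.803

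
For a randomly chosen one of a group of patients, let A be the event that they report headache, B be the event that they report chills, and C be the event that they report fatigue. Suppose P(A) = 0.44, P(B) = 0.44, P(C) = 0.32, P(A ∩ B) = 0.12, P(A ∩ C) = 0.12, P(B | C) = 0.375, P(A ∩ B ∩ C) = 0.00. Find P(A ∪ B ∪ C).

P(B ∩ C) = P(C)·P(B|C) = 0.32 × 0.375 = 0.12
Inclusion–exclusion gives
P(A ∪ B ∪ C) = 0.44 + 0.44 + 0.32 − 0.12 − 0.12 − 0.12 + 0.00 = 0.84

0.84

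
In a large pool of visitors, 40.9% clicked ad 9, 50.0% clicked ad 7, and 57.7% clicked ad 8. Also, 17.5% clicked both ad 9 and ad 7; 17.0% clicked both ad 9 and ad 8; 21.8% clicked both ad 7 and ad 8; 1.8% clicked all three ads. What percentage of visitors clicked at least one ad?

P(at least one) = 40.9 + 50.0 + 57.7 − 17.5 − 17.0 − 21.8 + 1.8 = 94.1%

94.1%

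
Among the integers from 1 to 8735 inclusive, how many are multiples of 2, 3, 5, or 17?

6543

4367 + 2911 + 1747 + 513 − 1455 − 873 − 256 − 582 − 171 − 102 + 291 + 85 + 51 + 34 − 17 = 6543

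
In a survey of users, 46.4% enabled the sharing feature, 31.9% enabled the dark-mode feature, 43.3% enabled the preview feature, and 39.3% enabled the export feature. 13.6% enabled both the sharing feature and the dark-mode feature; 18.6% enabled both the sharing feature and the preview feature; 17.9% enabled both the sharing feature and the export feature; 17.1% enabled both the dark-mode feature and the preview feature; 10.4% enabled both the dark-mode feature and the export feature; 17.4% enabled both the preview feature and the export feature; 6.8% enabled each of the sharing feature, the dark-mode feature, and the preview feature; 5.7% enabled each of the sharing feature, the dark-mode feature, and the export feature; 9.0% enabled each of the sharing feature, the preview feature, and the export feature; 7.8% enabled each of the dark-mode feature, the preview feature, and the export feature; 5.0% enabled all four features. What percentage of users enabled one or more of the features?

90.2%

P(≥1) = 46.4 + 31.9 + 43.3 + 39.3 − 13.6 − 18.6 − 17.9 − 17.1 − 10.4 − 17.4 + 6.8 + 5.7 + 9.0 + 7.8 − 5.0 = 90.2%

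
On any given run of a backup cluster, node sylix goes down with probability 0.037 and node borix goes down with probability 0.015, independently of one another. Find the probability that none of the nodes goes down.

0.948555

P(none) = (1 − 0.037) × (1 − 0.015) = 0.963 × 0.985 = 0.948555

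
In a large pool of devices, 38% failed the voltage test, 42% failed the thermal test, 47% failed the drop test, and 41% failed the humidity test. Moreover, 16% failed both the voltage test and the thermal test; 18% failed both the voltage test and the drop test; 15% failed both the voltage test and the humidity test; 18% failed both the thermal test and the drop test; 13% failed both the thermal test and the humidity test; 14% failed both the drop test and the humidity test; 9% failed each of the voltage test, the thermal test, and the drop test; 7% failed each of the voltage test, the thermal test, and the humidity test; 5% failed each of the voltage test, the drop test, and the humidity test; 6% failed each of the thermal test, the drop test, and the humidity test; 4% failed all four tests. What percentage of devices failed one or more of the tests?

Apply inclusion-exclusion:
P(union) = 38 + 42 + 47 + 41 − 16 − 18 − 15 − 18 − 13 − 14 + 9 + 7 + 5 + 6 − 4 = 97%

97%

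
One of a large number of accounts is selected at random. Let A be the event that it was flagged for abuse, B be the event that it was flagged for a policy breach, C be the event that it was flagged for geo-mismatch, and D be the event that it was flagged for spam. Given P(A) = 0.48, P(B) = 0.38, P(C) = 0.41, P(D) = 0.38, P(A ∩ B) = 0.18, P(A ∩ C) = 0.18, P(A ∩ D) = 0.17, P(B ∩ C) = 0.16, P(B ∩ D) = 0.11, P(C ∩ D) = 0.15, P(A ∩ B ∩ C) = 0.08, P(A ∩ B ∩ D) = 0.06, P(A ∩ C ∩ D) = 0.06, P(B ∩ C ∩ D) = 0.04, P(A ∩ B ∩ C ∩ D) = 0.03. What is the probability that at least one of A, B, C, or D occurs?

0.91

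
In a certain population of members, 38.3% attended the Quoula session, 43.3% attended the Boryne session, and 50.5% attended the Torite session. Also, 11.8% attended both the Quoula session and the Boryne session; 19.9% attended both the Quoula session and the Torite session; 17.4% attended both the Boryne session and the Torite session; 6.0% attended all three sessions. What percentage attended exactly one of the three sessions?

51.9%

By inclusion–exclusion (exactly-one form):
P(exactly one) = 38.3 + 43.3 + 50.5 − 2·11.8 − 2·19.9 − 2·17.4 + 3·6.0 = 51.9%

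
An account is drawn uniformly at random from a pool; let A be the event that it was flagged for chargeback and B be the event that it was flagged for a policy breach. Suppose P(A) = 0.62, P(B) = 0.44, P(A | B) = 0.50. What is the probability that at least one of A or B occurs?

P(A ∩ B) = P(B)·P(A|B) = 0.44 × 0.50 = 0.22
P(A ∪ B) = 0.62 + 0.44 − 0.22 = 0.84

0.84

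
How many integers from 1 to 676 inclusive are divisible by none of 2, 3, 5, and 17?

Inclusion–exclusion gives
338 + 225 + 135 + 39 − 112 − 67 − 19 − 45 − 13 − 7 + 22 + 6 + 3 + 2 − 1 = 506
676 − 506 = 170

170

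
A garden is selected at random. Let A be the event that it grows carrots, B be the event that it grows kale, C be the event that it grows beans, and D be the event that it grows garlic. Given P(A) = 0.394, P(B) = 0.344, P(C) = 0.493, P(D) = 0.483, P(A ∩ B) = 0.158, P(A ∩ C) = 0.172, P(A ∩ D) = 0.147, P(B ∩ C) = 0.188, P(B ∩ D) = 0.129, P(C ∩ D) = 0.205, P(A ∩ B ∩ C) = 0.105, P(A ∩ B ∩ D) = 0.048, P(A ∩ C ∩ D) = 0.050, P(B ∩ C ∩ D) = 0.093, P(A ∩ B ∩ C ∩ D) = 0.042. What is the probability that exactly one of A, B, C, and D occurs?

By inclusion–exclusion (exactly-one form):
P(exactly one) = 0.394 + 0.344 + 0.493 + 0.483 − 2·0.158 − 2·0.172 − 2·0.147 − 2·0.188 − 2·0.129 − 2·0.205 + 3·0.105 + 3·0.048 + 3·0.050 + 3·0.093 − 4·0.042 = 0.436

0.436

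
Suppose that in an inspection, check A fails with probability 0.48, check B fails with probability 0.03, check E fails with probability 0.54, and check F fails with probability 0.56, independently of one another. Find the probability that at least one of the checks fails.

0.89790944

P(none) = (1 − 0.48) × (1 − 0.03) × (1 − 0.54) × (1 − 0.56) = 0.52 × 0.97 × 0.46 × 0.44 = 0.10209056
P(at least one) = 1 − 0.10209056 = 0.89790944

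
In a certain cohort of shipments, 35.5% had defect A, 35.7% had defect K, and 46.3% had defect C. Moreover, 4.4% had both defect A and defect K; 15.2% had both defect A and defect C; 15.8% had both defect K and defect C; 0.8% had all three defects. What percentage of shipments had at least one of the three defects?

82.9%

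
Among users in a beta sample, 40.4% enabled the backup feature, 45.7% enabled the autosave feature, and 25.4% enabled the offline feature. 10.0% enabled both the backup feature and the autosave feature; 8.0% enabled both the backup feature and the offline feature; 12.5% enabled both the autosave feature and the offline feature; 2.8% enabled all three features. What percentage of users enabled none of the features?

16.2%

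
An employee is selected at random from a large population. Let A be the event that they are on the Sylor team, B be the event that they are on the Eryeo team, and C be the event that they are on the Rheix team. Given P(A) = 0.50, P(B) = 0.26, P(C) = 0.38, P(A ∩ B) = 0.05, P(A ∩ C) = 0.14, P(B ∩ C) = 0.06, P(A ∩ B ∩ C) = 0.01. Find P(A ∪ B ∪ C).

0.90

By inclusion–exclusion:
P(A ∪ B ∪ C) = 0.50 + 0.26 + 0.38 − 0.05 − 0.14 − 0.06 + 0.01 = 0.90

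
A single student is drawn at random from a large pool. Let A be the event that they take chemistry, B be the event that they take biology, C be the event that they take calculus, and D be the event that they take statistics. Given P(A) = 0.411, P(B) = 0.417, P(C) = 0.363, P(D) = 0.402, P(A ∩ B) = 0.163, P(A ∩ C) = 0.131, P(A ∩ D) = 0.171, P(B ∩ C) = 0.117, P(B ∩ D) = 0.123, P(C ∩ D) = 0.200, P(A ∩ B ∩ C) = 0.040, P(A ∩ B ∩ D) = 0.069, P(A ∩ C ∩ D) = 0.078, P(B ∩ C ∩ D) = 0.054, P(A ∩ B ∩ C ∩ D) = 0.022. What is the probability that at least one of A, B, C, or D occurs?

P(A ∪ B ∪ C ∪ D) = 0.411 + 0.417 + 0.363 + 0.402 − 0.163 − 0.131 − 0.171 − 0.117 − 0.123 − 0.200 + 0.040 + 0.069 + 0.078 + 0.054 − 0.022 = 0.907

0.907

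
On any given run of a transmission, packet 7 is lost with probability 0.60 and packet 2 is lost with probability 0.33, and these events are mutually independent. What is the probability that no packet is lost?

0.268

Since the events are independent, P(none) is the product of the individual non-occurrence probabilities.
P(none) = (1 − 0.60) × (1 − 0.33) = 0.40 × 0.67 = 0.268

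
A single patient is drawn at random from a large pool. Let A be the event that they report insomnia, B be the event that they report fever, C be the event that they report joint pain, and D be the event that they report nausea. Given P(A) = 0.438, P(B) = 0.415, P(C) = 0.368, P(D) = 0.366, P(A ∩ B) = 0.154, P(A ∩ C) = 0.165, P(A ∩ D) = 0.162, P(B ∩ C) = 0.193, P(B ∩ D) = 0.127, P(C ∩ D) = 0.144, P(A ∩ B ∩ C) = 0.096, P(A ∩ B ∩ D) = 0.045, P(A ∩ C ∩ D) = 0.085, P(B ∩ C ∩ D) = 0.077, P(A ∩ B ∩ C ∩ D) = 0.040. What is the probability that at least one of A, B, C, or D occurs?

0.905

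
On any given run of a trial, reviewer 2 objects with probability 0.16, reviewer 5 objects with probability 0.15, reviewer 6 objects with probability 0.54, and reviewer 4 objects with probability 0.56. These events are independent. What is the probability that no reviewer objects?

P(none) = (1 − 0.16) × (1 − 0.15) × (1 − 0.54) × (1 − 0.56) = 0.84 × 0.85 × 0.46 × 0.44 = 0.1445136

0.1445136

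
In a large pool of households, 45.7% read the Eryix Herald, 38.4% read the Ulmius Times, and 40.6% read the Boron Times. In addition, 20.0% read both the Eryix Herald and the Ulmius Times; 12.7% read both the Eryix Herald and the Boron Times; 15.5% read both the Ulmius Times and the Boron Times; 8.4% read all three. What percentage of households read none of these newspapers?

Using inclusion–exclusion:
P(union) = 45.7 + 38.4 + 40.6 − 20.0 − 12.7 − 15.5 + 8.4 = 84.9%
P(none) = 100% − 84.9% = 15.1%

15.1%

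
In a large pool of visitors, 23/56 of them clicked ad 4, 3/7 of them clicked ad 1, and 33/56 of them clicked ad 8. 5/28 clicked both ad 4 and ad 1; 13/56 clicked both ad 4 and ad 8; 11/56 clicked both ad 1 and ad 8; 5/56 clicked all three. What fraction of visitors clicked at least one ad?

P(≥1) = 23/56 + 3/7 + 33/56 − 5/28 − 13/56 − 11/56 + 5/56 = 51/56

51/56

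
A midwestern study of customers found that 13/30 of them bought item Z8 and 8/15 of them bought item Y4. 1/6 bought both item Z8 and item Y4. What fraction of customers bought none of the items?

Inclusion–exclusion gives
P(≥1) = 13/30 + 8/15 − 1/6 = 4/5
P(none) = 1 − 4/5 = 1/5

1/5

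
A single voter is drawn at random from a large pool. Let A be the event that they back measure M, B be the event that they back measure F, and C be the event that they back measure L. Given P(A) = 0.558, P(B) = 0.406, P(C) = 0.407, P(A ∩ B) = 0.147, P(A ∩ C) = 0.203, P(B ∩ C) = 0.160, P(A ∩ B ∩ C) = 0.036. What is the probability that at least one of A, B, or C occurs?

P(A ∪ B ∪ C) = 0.558 + 0.406 + 0.407 − 0.147 − 0.203 − 0.160 + 0.036 = 0.897

0.897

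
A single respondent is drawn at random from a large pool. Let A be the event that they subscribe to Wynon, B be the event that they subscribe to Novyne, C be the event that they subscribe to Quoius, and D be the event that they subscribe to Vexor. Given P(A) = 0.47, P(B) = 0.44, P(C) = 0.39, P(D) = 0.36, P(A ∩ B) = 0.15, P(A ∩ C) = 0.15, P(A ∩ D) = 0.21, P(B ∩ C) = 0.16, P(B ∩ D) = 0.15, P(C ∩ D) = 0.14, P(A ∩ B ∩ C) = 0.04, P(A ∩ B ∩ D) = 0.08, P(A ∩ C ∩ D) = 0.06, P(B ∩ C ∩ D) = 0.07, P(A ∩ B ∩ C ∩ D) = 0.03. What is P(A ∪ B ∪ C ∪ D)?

0.92

By inclusion-exclusion,
P(A ∪ B ∪ C ∪ D) = 0.47 + 0.44 + 0.39 + 0.36 − 0.15 − 0.15 − 0.21 − 0.16 − 0.15 − 0.14 + 0.04 + 0.08 + 0.06 + 0.07 − 0.03 = 0.92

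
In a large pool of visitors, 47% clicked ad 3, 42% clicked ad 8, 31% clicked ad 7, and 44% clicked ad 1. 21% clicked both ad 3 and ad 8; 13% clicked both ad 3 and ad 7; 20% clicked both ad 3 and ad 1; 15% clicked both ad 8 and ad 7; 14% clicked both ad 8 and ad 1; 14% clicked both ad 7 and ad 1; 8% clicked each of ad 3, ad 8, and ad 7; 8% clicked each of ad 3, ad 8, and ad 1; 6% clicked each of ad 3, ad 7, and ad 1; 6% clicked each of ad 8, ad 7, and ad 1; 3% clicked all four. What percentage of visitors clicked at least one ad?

92%

P(at least one) = 47 + 42 + 31 + 44 − 21 − 13 − 20 − 15 − 14 − 14 + 8 + 8 + 6 + 6 − 3 = 92%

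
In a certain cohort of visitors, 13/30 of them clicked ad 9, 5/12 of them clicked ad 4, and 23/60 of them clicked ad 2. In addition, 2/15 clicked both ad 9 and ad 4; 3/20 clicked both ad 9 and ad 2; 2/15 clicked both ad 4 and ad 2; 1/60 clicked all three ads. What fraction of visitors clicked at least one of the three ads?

5/6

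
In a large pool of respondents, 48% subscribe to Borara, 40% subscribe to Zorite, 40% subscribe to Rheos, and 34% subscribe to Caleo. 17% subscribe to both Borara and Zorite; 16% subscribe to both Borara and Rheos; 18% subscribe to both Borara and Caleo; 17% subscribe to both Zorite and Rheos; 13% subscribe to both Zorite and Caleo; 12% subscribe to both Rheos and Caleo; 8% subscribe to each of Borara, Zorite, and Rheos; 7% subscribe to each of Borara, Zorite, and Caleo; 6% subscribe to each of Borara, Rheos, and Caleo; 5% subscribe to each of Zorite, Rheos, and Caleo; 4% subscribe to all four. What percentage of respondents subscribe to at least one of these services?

P(at least one) = 48 + 40 + 40 + 34 − 17 − 16 − 18 − 17 − 13 − 12 + 8 + 7 + 6 + 5 − 4 = 91%

91%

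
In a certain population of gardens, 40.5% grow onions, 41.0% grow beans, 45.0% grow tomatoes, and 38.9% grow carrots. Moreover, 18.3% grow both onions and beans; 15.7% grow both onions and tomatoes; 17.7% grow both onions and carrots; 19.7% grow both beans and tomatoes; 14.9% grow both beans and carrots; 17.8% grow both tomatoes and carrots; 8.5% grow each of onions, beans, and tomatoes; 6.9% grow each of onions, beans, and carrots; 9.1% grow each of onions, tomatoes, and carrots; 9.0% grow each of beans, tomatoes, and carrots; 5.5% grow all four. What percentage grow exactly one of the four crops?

35.7%

P(exactly one) = 40.5 + 41.0 + 45.0 + 38.9 − 2·18.3 − 2·15.7 − 2·17.7 − 2·19.7 − 2·14.9 − 2·17.8 + 3·8.5 + 3·6.9 + 3·9.1 + 3·9.0 − 4·5.5 = 35.7%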